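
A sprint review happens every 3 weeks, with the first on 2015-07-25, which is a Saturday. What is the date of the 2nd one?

The 2nd occurrence is 1 interval after the first: 1 × 21 = 21 days after 2015-07-25.
July has 31 days — 6 days to the end of July leaves 15.
15 days into August → 2015-08-15.

2015-08-15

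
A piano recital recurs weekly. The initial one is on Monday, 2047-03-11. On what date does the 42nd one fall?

2047-12-23

The 42nd occurrence is 41 intervals after the first: 41 × 7 = 287 days after 2047-03-11.
March has 31 days — 20 days to the end of March leaves 267.
April has 30 days (237 left).
May has 31 days (206 left).
June has 30 days (176 left).
July has 31 days (145 left).
August has 31 days (114 left).
September has 30 days (84 left).
October has 31 days (53 left).
November has 30 days (23 left).
23 days into December → 2047-12-23.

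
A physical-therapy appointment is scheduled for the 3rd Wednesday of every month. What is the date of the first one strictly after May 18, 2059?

May 2059 starts on a Thursday; its first Wednesday is the 7th, so the 3rd Wednesday is the 21st — May 21, 2059.
May 21, 2059 is after May 18, 2059, so that is the next one.

May 21, 2059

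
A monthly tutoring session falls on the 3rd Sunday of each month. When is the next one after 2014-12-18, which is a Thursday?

2014-12-21

December 2014 starts on a Monday; its first Sunday is the 7th, so the 3rd Sunday is the 21st — 2014-12-21.
2014-12-21 is after 2014-12-18, so that is the next one.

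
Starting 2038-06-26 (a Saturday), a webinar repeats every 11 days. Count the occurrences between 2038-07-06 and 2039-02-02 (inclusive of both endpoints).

20

Occurrences land 11·i days after 2038-06-26 for i = 0, 1, 2, …
2038-07-06 is 10 days after the start; 10 ÷ 11 = 0 remainder 10; since the remainder is 10, round up to i = 1. First occurrence in the window: #2 on 2038-07-07 (1×11 = 11 days in).
2039-02-02 is 221 days after the start; 221 ÷ 11 = 20 remainder 1. Last occurrence in the window: #21 on 2039-02-01.
Occurrences #2 through #21: 20 in total.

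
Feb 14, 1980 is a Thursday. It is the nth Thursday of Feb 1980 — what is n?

Day 14 falls in week ⌈14/7⌉ of the month.
Days 1–7 hold the 1st Thursday, 8–14 the 2nd, 15–21 the 3rd, 22–28 the 4th, 29–31 the 5th.
14 is in the range for the 2nd.

2nd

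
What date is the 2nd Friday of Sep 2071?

The first Friday of Sep 2071 is Sep 4.
The 2nd Friday is 1 weeks later: 4 + 7 = 11.

Sep 11, 2071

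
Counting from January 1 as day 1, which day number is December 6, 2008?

Days in months before December: 31 + 29 + 31 + 30 + 31 + 30 + 31 + 31 + 30 + 31 + 30 = 335.
Plus 6 days into December → day 341.

341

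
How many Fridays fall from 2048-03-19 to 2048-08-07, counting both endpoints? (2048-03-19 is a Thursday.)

21

2048-03-19 is a Thursday; the first Friday on or after it is 2048-03-20 (1 day later).
From 2048-03-20 to 2048-08-07: 11 + 30 + 31 + 30 + 31 + 7 = 140 days (rest of March, April, May, June, July, August).
140 ÷ 7 = 20 full weeks with remainder 0, so 20 more Fridays after the first → 21.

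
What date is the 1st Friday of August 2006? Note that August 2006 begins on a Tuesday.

2006-08-04

August 2006 begins on a Tuesday, so the first Friday is August 4 (3 days later).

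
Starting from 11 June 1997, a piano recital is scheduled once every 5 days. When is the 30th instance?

3 November 1997

The 30th occurrence is 29 intervals after the first: 29 × 5 = 145 days after 11 June 1997.
June has 30 days — 19 days to the end of June leaves 126.
July has 31 days (95 left).
August has 31 days (64 left).
September has 30 days (34 left).
October has 31 days (3 left).
3 days into November → 3 November 1997.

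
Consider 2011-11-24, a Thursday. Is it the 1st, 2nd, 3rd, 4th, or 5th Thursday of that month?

Day 24 falls in week ⌈24/7⌉ of the month.
Days 1–7 hold the 1st Thursday, 8–14 the 2nd, 15–21 the 3rd, 22–28 the 4th, 29–31 the 5th.
24 is in the range for the 4th.

4th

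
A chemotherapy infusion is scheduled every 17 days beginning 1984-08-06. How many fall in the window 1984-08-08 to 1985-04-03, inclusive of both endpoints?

14

Occurrences land 17·i days after 1984-08-06 for i = 0, 1, 2, …
1984-08-08 is 2 days after the start; 2 ÷ 17 = 0 remainder 2; since the remainder is 2, round up to i = 1. First occurrence in the window: #2 on 1984-08-23 (1×17 = 17 days in).
1985-04-03 is 240 days after the start; 240 ÷ 17 = 14 remainder 2. Last occurrence in the window: #15 on 1985-04-01.
Occurrences #2 through #15: 14 in total.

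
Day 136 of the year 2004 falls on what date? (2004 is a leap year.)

2004-05-15

January has 31 days (136 − 31 = 105 remain).
February has 29 days (105 − 29 = 76 remain).
March has 31 days (76 − 31 = 45 remain).
April has 30 days (45 − 30 = 15 remain).
15 into May → May 15.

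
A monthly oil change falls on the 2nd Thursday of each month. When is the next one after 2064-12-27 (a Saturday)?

2065-01-08

December 2064 starts on a Monday; its first Thursday is the 4th, so the 2nd Thursday is the 11th — 2064-12-11.
That is not after 2064-12-27, so look at January 2065.
January 2065 starts on a Thursday; its first Thursday is the 1st, so the 2nd Thursday is the 8th — 2065-01-08.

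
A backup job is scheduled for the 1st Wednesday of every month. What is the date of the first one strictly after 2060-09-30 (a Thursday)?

September 2060 starts on a Wednesday, so its 1st Wednesday is 2060-09-01.
That is not after 2060-09-30, so look at October 2060.
October 2060 starts on a Friday, so its 1st Wednesday is 2060-10-06 (5 days in).

2060-10-06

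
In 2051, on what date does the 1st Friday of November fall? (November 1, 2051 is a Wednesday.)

November 3, 2051

November 2051 begins on a Wednesday, so the first Friday is November 3 (2 days later).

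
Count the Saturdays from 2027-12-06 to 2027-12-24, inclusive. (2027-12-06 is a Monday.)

2

2027-12-06 is a Monday; the first Saturday on or after it is 2027-12-11 (5 days later).
From 2027-12-11 to 2027-12-24 is 24 − 11 = 13 days.
13 ÷ 7 = 1 full weeks with remainder 6, so 1 more Saturdays after the first → 2.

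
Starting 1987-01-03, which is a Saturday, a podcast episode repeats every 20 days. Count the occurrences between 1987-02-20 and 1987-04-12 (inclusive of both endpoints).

Occurrences land 20·i days after 1987-01-03 for i = 0, 1, 2, …
1987-02-20 is 48 days after the start; 48 ÷ 20 = 2 remainder 8; since the remainder is 8, round up to i = 3. First occurrence in the window: #4 on 1987-03-04 (3×20 = 60 days in).
1987-04-12 is 99 days after the start; 99 ÷ 20 = 4 remainder 19. Last occurrence in the window: #5 on 1987-03-24.
Occurrences #4 through #5: 2 in total.

2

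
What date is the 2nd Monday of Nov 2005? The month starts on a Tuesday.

Nov 2005 begins on a Tuesday, so the first Monday is Nov 7 (6 days later).
The 2nd Monday is 1 weeks later: 7 + 7 = 14.

Nov 14, 2005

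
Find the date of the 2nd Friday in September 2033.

September 2033 begins on a Thursday, so the first Friday is September 2 (1 day later).
The 2nd Friday is 1 weeks later: 2 + 7 = 9.

September 9, 2033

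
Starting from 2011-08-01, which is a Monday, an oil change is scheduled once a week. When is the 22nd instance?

2011-12-26

The 22nd occurrence is 21 intervals after the first: 21 × 7 = 147 days after 2011-08-01.
August has 31 days — 30 days to the end of August leaves 117.
September has 30 days (87 left).
October has 31 days (56 left).
November has 30 days (26 left).
26 days into December → 2011-12-26.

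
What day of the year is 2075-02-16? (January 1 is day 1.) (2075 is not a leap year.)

47

Days in months before February: 31 = 31.
Plus 16 days into February → day 47.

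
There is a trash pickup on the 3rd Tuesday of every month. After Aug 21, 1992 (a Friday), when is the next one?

Sep 15, 1992

Aug 1992 starts on a Saturday; its first Tuesday is the 4th, so the 3rd Tuesday is the 18th — Aug 18, 1992.
That is not after Aug 21, 1992, so look at Sep 1992.
Sep 1992 starts on a Tuesday; its first Tuesday is the 1st, so the 3rd Tuesday is the 15th — Sep 15, 1992.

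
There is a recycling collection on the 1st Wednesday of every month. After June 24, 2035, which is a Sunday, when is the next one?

July 4, 2035

June 2035 starts on a Friday, so its 1st Wednesday is June 6, 2035 (5 days in).
That is not after June 24, 2035, so look at July 2035.
July 2035 starts on a Sunday, so its 1st Wednesday is July 4, 2035 (3 days in).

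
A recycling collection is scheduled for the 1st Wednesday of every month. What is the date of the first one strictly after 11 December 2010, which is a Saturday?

5 January 2011

December 2010 starts on a Wednesday, so its 1st Wednesday is 1 December 2010.
That is not after 11 December 2010, so look at January 2011.
January 2011 starts on a Saturday, so its 1st Wednesday is 5 January 2011 (4 days in).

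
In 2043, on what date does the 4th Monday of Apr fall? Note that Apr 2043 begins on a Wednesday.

Apr 2043 begins on a Wednesday, so the first Monday is Apr 6 (5 days later).
The 4th Monday is 3 weeks later: 6 + 21 = 27.

Apr 27, 2043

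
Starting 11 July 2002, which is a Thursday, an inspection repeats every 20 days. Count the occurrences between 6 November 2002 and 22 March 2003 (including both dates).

Occurrences land 20·i days after 11 July 2002 for i = 0, 1, 2, …
6 November 2002 is 118 days after the start; 118 ÷ 20 = 5 remainder 18; since the remainder is 18, round up to i = 6. First occurrence in the window: #7 on 8 November 2002 (6×20 = 120 days in).
22 March 2003 is 254 days after the start; 254 ÷ 20 = 12 remainder 14. Last occurrence in the window: #13 on 8 March 2003.
Occurrences #7 through #13: 7 in total.

7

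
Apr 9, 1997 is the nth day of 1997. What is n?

99

Days in months before Apr: 31 + 28 + 31 = 90.
Plus 9 days into Apr → day 99.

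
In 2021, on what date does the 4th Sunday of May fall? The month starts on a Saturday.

May 23, 2021

May 2021 begins on a Saturday, so the first Sunday is May 2 (1 day later).
The 4th Sunday is 3 weeks later: 2 + 21 = 23.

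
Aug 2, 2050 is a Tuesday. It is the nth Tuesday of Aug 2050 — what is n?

1st

Day 2 falls in week ⌈2/7⌉ of the month.
Days 1–7 hold the 1st Tuesday, 8–14 the 2nd, 15–21 the 3rd, 22–28 the 4th, 29–31 the 5th.
2 is in the range for the 1st.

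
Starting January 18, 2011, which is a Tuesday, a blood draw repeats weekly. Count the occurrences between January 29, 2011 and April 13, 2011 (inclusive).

11

Occurrences land 7·i days after January 18, 2011 for i = 0, 1, 2, …
January 29, 2011 is 11 days after the start; 11 ÷ 7 = 1 remainder 4; since the remainder is 4, round up to i = 2. First occurrence in the window: #3 on February 1, 2011 (2×7 = 14 days in).
April 13, 2011 is 85 days after the start; 85 ÷ 7 = 12 remainder 1. Last occurrence in the window: #13 on April 12, 2011.
Occurrences #3 through #13: 11 in total.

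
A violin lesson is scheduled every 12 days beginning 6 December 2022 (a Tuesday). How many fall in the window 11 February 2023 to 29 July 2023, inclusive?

Occurrences land 12·i days after 6 December 2022 for i = 0, 1, 2, …
11 February 2023 is 67 days after the start; 67 ÷ 12 = 5 remainder 7; since the remainder is 7, round up to i = 6. First occurrence in the window: #7 on 16 February 2023 (6×12 = 72 days in).
29 July 2023 is 235 days after the start; 235 ÷ 12 = 19 remainder 7. Last occurrence in the window: #20 on 22 July 2023.
Occurrences #7 through #20: 14 in total.

14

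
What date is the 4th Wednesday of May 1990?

The first Wednesday of May 1990 is May 2.
The 4th Wednesday is 3 weeks later: 2 + 21 = 23.

23 May 1990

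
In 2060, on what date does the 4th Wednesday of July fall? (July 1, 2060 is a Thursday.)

July 2060 begins on a Thursday, so the first Wednesday is July 7 (6 days later).
The 4th Wednesday is 3 weeks later: 7 + 21 = 28.

2060-07-28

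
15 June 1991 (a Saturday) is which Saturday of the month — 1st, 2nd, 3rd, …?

Day 15 falls in week ⌈15/7⌉ of the month.
Days 1–7 hold the 1st Saturday, 8–14 the 2nd, 15–21 the 3rd, 22–28 the 4th, 29–31 the 5th.
15 is in the range for the 3rd.

3rd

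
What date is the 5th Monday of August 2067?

2067-08-29

August 2067 begins on a Monday, so the first Monday is August 1.
The 5th Monday is 4 weeks later: 1 + 28 = 29.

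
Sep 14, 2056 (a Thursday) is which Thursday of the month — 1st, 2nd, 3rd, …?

2nd

Day 14 falls in week ⌈14/7⌉ of the month.
Days 1–7 hold the 1st Thursday, 8–14 the 2nd, 15–21 the 3rd, 22–28 the 4th, 29–31 the 5th.
14 is in the range for the 2nd.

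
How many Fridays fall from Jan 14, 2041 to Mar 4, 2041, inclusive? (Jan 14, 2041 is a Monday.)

7

Jan 14, 2041 is a Monday; the first Friday on or after it is Jan 18, 2041 (4 days later).
From Jan 18, 2041 to Mar 4, 2041: 13 + 28 + 4 = 45 days (rest of Jan, Feb, Mar).
45 ÷ 7 = 6 full weeks with remainder 3, so 6 more Fridays after the first → 7.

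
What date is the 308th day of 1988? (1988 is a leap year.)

November 3, 1988

January has 31 days (308 − 31 = 277 remain).
February has 29 days (277 − 29 = 248 remain).
March has 31 days (248 − 31 = 217 remain).
April has 30 days (217 − 30 = 187 remain).
May has 31 days (187 − 31 = 156 remain).
June has 30 days (156 − 30 = 126 remain).
July has 31 days (126 − 31 = 95 remain).
August has 31 days (95 − 31 = 64 remain).
September has 30 days (64 − 30 = 34 remain).
October has 31 days (34 − 31 = 3 remain).
3 into November → November 3.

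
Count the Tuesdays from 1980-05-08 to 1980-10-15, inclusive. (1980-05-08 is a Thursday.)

1980-05-08 is a Thursday; the first Tuesday on or after it is 1980-05-13 (5 days later).
From 1980-05-13 to 1980-10-15: 18 + 30 + 31 + 31 + 30 + 15 = 155 days (rest of May, June, July, August, September, October).
155 ÷ 7 = 22 full weeks with remainder 1, so 22 more Tuesdays after the first → 23.

23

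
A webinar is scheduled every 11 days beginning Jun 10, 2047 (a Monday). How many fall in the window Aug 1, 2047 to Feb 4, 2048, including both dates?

Occurrences land 11·i days after Jun 10, 2047 for i = 0, 1, 2, …
Aug 1, 2047 is 52 days after the start; 52 ÷ 11 = 4 remainder 8; since the remainder is 8, round up to i = 5. First occurrence in the window: #6 on Aug 4, 2047 (5×11 = 55 days in).
Feb 4, 2048 is 239 days after the start; 239 ÷ 11 = 21 remainder 8. Last occurrence in the window: #22 on Jan 27, 2048.
Occurrences #6 through #22: 17 in total.

17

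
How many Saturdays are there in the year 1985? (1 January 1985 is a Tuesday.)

52

1 January 1985 is a Tuesday; the first Saturday on or after it is 5 January 1985 (4 days later).
From 5 January 1985 to 31 December 1985: 26 + 28 + 31 + 30 + 31 + 30 + 31 + 31 + 30 + 31 + 30 + 31 = 360 days (rest of January, February, March, April, May, June, July, August, September, October, November, December).
360 ÷ 7 = 51 full weeks with remainder 3, so 51 more Saturdays after the first → 52.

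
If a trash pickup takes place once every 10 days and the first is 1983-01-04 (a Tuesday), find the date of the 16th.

1983-06-03

The 16th occurrence is 15 intervals after the first: 15 × 10 = 150 days after 1983-01-04.
January has 31 days — 27 days to the end of January leaves 123.
February has 28 days (95 left).
March has 31 days (64 left).
April has 30 days (34 left).
May has 31 days (3 left).
3 days into June → 1983-06-03.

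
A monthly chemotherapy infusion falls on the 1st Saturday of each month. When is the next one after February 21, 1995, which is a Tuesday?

March 4, 1995

February 1995 starts on a Wednesday, so its 1st Saturday is February 4, 1995 (3 days in).
That is not after February 21, 1995, so look at March 1995.
March 1995 starts on a Wednesday, so its 1st Saturday is March 4, 1995 (3 days in).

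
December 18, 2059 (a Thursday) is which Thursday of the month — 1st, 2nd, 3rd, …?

Day 18 falls in week ⌈18/7⌉ of the month.
Days 1–7 hold the 1st Thursday, 8–14 the 2nd, 15–21 the 3rd, 22–28 the 4th, 29–31 the 5th.
18 is in the range for the 3rd.

3rd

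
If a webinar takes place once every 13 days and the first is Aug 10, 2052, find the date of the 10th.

The 10th occurrence is 9 intervals after the first: 9 × 13 = 117 days after Aug 10, 2052.
Aug has 31 days — 21 days to the end of Aug leaves 96.
Sep has 30 days (66 left).
Oct has 31 days (35 left).
Nov has 30 days (5 left).
5 days into Dec → Dec 5, 2052.

Dec 5, 2052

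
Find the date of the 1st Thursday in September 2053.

4 September 2053

The first Thursday of September 2053 is September 4.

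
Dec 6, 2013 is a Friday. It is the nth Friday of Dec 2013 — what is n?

1st

Day 6 falls in week ⌈6/7⌉ of the month.
Days 1–7 hold the 1st Friday, 8–14 the 2nd, 15–21 the 3rd, 22–28 the 4th, 29–31 the 5th.
6 is in the range for the 1st.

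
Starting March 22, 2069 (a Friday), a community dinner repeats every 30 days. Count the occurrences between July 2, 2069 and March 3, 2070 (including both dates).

Occurrences land 30·i days after March 22, 2069 for i = 0, 1, 2, …
July 2, 2069 is 102 days after the start; 102 ÷ 30 = 3 remainder 12; since the remainder is 12, round up to i = 4. First occurrence in the window: #5 on July 20, 2069 (4×30 = 120 days in).
March 3, 2070 is 346 days after the start; 346 ÷ 30 = 11 remainder 16. Last occurrence in the window: #12 on February 15, 2070.
Occurrences #5 through #12: 8 in total.

8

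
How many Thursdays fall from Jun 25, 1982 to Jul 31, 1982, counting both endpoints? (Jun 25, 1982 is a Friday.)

5

Jun 25, 1982 is a Friday; the first Thursday on or after it is Jul 1, 1982 (6 days later).
From Jul 1, 1982 to Jul 31, 1982 is 31 − 1 = 30 days.
30 ÷ 7 = 4 full weeks with remainder 2, so 4 more Thursdays after the first → 5.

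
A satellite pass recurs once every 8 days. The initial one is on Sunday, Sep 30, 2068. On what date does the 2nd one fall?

The 2nd occurrence is 1 interval after the first: 1 × 8 = 8 days after Sep 30, 2068.
Sep has 30 days — 0 days to the end of Sep leaves 8.
8 days into Oct → Oct 8, 2068.

Oct 8, 2068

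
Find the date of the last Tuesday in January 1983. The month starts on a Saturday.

January 25, 1983

January 1983 begins on a Saturday, so the first Tuesday is January 4 (3 days later).
January 1983 has 31 days. Adding weeks: 4, 11, 18, 25 — the last one ≤ 31 is the 25th.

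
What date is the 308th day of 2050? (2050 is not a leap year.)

2050-11-04

January has 31 days (308 − 31 = 277 remain).
February has 28 days (277 − 28 = 249 remain).
March has 31 days (249 − 31 = 218 remain).
April has 30 days (218 − 30 = 188 remain).
May has 31 days (188 − 31 = 157 remain).
June has 30 days (157 − 30 = 127 remain).
July has 31 days (127 − 31 = 96 remain).
August has 31 days (96 − 31 = 65 remain).
September has 30 days (65 − 30 = 35 remain).
October has 31 days (35 − 31 = 4 remain).
4 into November → November 4.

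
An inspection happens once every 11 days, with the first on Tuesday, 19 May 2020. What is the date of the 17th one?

The 17th occurrence is 16 intervals after the first: 16 × 11 = 176 days after 19 May 2020.
May has 31 days — 12 days to the end of May leaves 164.
June has 30 days (134 left).
July has 31 days (103 left).
August has 31 days (72 left).
September has 30 days (42 left).
October has 31 days (11 left).
11 days into November → 11 November 2020.

11 November 2020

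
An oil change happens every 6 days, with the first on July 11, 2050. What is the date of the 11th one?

September 9, 2050

The 11th occurrence is 10 intervals after the first: 10 × 6 = 60 days after July 11, 2050.
July has 31 days — 20 days to the end of July leaves 40.
August has 31 days (9 left).
9 days into September → September 9, 2050.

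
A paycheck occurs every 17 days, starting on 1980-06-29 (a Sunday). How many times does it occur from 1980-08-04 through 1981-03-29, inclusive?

14

Occurrences land 17·i days after 1980-06-29 for i = 0, 1, 2, …
1980-08-04 is 36 days after the start; 36 ÷ 17 = 2 remainder 2; since the remainder is 2, round up to i = 3. First occurrence in the window: #4 on 1980-08-19 (3×17 = 51 days in).
1981-03-29 is 273 days after the start; 273 ÷ 17 = 16 remainder 1. Last occurrence in the window: #17 on 1981-03-28.
Occurrences #4 through #17: 14 in total.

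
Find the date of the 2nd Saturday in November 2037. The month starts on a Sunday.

2037-11-14

November 2037 begins on a Sunday, so the first Saturday is November 7 (6 days later).
The 2nd Saturday is 1 weeks later: 7 + 7 = 14.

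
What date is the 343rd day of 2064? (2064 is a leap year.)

December 8, 2064

January has 31 days (343 − 31 = 312 remain).
February has 29 days (312 − 29 = 283 remain).
March has 31 days (283 − 31 = 252 remain).
April has 30 days (252 − 30 = 222 remain).
May has 31 days (222 − 31 = 191 remain).
June has 30 days (191 − 30 = 161 remain).
July has 31 days (161 − 31 = 130 remain).
August has 31 days (130 − 31 = 99 remain).
September has 30 days (99 − 30 = 69 remain).
October has 31 days (69 − 31 = 38 remain).
November has 30 days (38 − 30 = 8 remain).
8 into December → December 8.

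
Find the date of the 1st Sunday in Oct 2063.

Oct 7, 2063

Oct 2063 begins on a Monday, so the first Sunday is Oct 7 (6 days later).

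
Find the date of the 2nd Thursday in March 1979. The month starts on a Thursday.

1979-03-08

March 1979 begins on a Thursday, so the first Thursday is March 1.
The 2nd Thursday is 1 weeks later: 1 + 7 = 8.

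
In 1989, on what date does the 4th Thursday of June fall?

22 June 1989

The first Thursday of June 1989 is June 1.
The 4th Thursday is 3 weeks later: 1 + 21 = 22.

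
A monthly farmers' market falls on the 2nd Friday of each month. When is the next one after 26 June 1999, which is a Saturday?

9 July 1999

June 1999 starts on a Tuesday; its first Friday is the 4th, so the 2nd Friday is the 11th — 11 June 1999.
That is not after 26 June 1999, so look at July 1999.
July 1999 starts on a Thursday; its first Friday is the 2nd, so the 2nd Friday is the 9th — 9 July 1999.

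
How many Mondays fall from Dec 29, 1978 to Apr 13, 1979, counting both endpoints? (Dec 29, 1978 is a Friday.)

Dec 29, 1978 is a Friday; the first Monday on or after it is Jan 1, 1979 (3 days later).
From Jan 1, 1979 to Apr 13, 1979: 30 + 28 + 31 + 13 = 102 days (rest of Jan, Feb, Mar, Apr).
102 ÷ 7 = 14 full weeks with remainder 4, so 14 more Mondays after the first → 15.

15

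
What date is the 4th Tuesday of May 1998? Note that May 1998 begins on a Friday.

26 May 1998

May 1998 begins on a Friday, so the first Tuesday is May 5 (4 days later).
The 4th Tuesday is 3 weeks later: 5 + 21 = 26.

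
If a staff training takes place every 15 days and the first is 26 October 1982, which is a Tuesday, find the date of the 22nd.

6 September 1983

The 22nd occurrence is 21 intervals after the first: 21 × 15 = 315 days after 26 October 1982.
October has 31 days — 5 days to the end of October leaves 310.
November has 30 days (280 left).
December has 31 days (249 left).
January has 31 days (218 left).
February has 28 days (190 left).
March has 31 days (159 left).
April has 30 days (129 left).
May has 31 days (98 left).
June has 30 days (68 left).
July has 31 days (37 left).
August has 31 days (6 left).
6 days into September → 6 September 1983.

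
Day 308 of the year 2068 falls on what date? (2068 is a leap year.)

January has 31 days (308 − 31 = 277 remain).
February has 29 days (277 − 29 = 248 remain).
March has 31 days (248 − 31 = 217 remain).
April has 30 days (217 − 30 = 187 remain).
May has 31 days (187 − 31 = 156 remain).
June has 30 days (156 − 30 = 126 remain).
July has 31 days (126 − 31 = 95 remain).
August has 31 days (95 − 31 = 64 remain).
September has 30 days (64 − 30 = 34 remain).
October has 31 days (34 − 31 = 3 remain).
3 into November → November 3.

3 November 2068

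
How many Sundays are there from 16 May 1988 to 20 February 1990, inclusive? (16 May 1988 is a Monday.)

92

16 May 1988 is a Monday; the first Sunday on or after it is 22 May 1988 (6 days later).
From 22 May 1988 to 20 February 1990: 223 + 365 + 51 = 639 days (rest of 1988, 1989, to 20 February 1990 in 1990).
639 ÷ 7 = 91 full weeks with remainder 2, so 91 more Sundays after the first → 92.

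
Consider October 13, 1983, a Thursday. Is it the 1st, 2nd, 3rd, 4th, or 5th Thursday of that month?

2nd

Day 13 falls in week ⌈13/7⌉ of the month.
Days 1–7 hold the 1st Thursday, 8–14 the 2nd, 15–21 the 3rd, 22–28 the 4th, 29–31 the 5th.
13 is in the range for the 2nd.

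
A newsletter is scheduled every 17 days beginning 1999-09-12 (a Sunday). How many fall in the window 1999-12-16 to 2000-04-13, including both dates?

Occurrences land 17·i days after 1999-09-12 for i = 0, 1, 2, …
1999-12-16 is 95 days after the start; 95 ÷ 17 = 5 remainder 10; since the remainder is 10, round up to i = 6. First occurrence in the window: #7 on 1999-12-23 (6×17 = 102 days in).
2000-04-13 is 214 days after the start; 214 ÷ 17 = 12 remainder 10. Last occurrence in the window: #13 on 2000-04-03.
Occurrences #7 through #13: 7 in total.

7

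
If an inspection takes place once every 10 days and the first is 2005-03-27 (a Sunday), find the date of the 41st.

The 41st occurrence is 40 intervals after the first: 40 × 10 = 400 days after 2005-03-27.
March has 31 days — 4 days to the end of March leaves 396.
April has 30 days (366 left).
May has 31 days (335 left).
June has 30 days (305 left).
July has 31 days (274 left).
August has 31 days (243 left).
September has 30 days (213 left).
October has 31 days (182 left).
November has 30 days (152 left).
December has 31 days (121 left).
January has 31 days (90 left).
February has 28 days (62 left).
March has 31 days (31 left).
April has 30 days (1 left).
1 day into May → 2006-05-01.

2006-05-01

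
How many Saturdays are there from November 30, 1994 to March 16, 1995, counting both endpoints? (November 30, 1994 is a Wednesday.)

November 30, 1994 is a Wednesday; the first Saturday on or after it is December 3, 1994 (3 days later).
From December 3, 1994 to March 16, 1995: 28 + 31 + 28 + 16 = 103 days (rest of December, January, February, March).
103 ÷ 7 = 14 full weeks with remainder 5, so 14 more Saturdays after the first → 15.

15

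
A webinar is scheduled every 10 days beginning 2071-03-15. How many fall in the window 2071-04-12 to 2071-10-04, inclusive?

Occurrences land 10·i days after 2071-03-15 for i = 0, 1, 2, …
2071-04-12 is 28 days after the start; 28 ÷ 10 = 2 remainder 8; since the remainder is 8, round up to i = 3. First occurrence in the window: #4 on 2071-04-14 (3×10 = 30 days in).
2071-10-04 is 203 days after the start; 203 ÷ 10 = 20 remainder 3. Last occurrence in the window: #21 on 2071-10-01.
Occurrences #4 through #21: 18 in total.

18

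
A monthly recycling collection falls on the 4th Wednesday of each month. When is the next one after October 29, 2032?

November 24, 2032

October 2032 starts on a Friday; its first Wednesday is the 6th, so the 4th Wednesday is the 27th — October 27, 2032.
That is not after October 29, 2032, so look at November 2032.
November 2032 starts on a Monday; its first Wednesday is the 3rd, so the 4th Wednesday is the 24th — November 24, 2032.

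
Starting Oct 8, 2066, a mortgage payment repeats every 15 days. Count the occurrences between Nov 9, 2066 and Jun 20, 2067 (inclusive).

Occurrences land 15·i days after Oct 8, 2066 for i = 0, 1, 2, …
Nov 9, 2066 is 32 days after the start; 32 ÷ 15 = 2 remainder 2; since the remainder is 2, round up to i = 3. First occurrence in the window: #4 on Nov 22, 2066 (3×15 = 45 days in).
Jun 20, 2067 is 255 days after the start; 255 ÷ 15 = 17 remainder 0. Last occurrence in the window: #18 on Jun 20, 2067.
Occurrences #4 through #18: 15 in total.

15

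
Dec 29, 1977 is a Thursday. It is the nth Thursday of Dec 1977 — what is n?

Day 29 falls in week ⌈29/7⌉ of the month.
Days 1–7 hold the 1st Thursday, 8–14 the 2nd, 15–21 the 3rd, 22–28 the 4th, 29–31 the 5th.
29 is in the range for the 5th.

5th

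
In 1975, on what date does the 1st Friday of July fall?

The first Friday of July 1975 is July 4.

July 4, 1975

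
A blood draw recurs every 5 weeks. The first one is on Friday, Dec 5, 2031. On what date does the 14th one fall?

Mar 4, 2033

The 14th occurrence is 13 intervals after the first: 13 × 35 = 455 days after Dec 5, 2031.
Dec has 31 days — 26 days to the end of Dec leaves 429.
2032 has 366 days (63 left).
Jan has 31 days (32 left).
Feb has 28 days (4 left).
4 days into Mar → Mar 4, 2033.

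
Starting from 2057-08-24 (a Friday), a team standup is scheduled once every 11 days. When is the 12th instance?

The 12th occurrence is 11 intervals after the first: 11 × 11 = 121 days after 2057-08-24.
August has 31 days — 7 days to the end of August leaves 114.
September has 30 days (84 left).
October has 31 days (53 left).
November has 30 days (23 left).
23 days into December → 2057-12-23.

2057-12-23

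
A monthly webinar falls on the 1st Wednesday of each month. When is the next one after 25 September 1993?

6 October 1993

September 1993 starts on a Wednesday, so its 1st Wednesday is 1 September 1993.
That is not after 25 September 1993, so look at October 1993.
October 1993 starts on a Friday, so its 1st Wednesday is 6 October 1993 (5 days in).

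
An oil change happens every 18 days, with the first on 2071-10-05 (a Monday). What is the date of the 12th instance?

2072-04-20

The 12th occurrence is 11 intervals after the first: 11 × 18 = 198 days after 2071-10-05.
October has 31 days — 26 days to the end of October leaves 172.
November has 30 days (142 left).
December has 31 days (111 left).
January has 31 days (80 left).
February has 29 days (51 left).
March has 31 days (20 left).
20 days into April → 2072-04-20.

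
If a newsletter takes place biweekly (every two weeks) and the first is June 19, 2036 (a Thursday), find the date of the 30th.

July 30, 2037

The 30th occurrence is 29 intervals after the first: 29 × 14 = 406 days after June 19, 2036.
June has 30 days — 11 days to the end of June leaves 395.
July has 31 days (364 left).
August has 31 days (333 left).
September has 30 days (303 left).
October has 31 days (272 left).
November has 30 days (242 left).
December has 31 days (211 left).
January has 31 days (180 left).
February has 28 days (152 left).
March has 31 days (121 left).
April has 30 days (91 left).
May has 31 days (60 left).
June has 30 days (30 left).
30 days into July → July 30, 2037.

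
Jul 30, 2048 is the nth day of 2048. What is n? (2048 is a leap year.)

212

Days in months before Jul: 31 + 29 + 31 + 30 + 31 + 30 = 182.
Plus 30 days into Jul → day 212.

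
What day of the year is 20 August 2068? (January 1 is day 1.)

Days in months before August: 31 + 29 + 31 + 30 + 31 + 30 + 31 = 213.
Plus 20 days into August → day 233.

233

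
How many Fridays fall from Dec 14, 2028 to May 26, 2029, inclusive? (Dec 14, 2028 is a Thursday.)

24

Dec 14, 2028 is a Thursday; the first Friday on or after it is Dec 15, 2028 (1 day later).
From Dec 15, 2028 to May 26, 2029: 16 + 31 + 28 + 31 + 30 + 26 = 162 days (rest of Dec, Jan, Feb, Mar, Apr, May).
162 ÷ 7 = 23 full weeks with remainder 1, so 23 more Fridays after the first → 24.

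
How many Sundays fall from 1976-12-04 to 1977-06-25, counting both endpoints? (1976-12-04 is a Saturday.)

29

1976-12-04 is a Saturday; the first Sunday on or after it is 1976-12-05 (1 day later).
From 1976-12-05 to 1977-06-25: 26 + 31 + 28 + 31 + 30 + 31 + 25 = 202 days (rest of December, January, February, March, April, May, June).
202 ÷ 7 = 28 full weeks with remainder 6, so 28 more Sundays after the first → 29.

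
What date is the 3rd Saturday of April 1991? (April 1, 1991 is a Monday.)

April 20, 1991

April 1991 begins on a Monday, so the first Saturday is April 6 (5 days later).
The 3rd Saturday is 2 weeks later: 6 + 14 = 20.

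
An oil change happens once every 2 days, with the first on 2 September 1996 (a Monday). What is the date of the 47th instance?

The 47th occurrence is 46 intervals after the first: 46 × 2 = 92 days after 2 September 1996.
September has 30 days — 28 days to the end of September leaves 64.
October has 31 days (33 left).
November has 30 days (3 left).
3 days into December → 3 December 1996.

3 December 1996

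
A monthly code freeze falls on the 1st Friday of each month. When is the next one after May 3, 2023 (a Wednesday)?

May 5, 2023

May 2023 starts on a Monday, so its 1st Friday is May 5, 2023 (4 days in).
May 5, 2023 is after May 3, 2023, so that is the next one.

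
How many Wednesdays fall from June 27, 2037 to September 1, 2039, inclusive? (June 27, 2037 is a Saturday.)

June 27, 2037 is a Saturday; the first Wednesday on or after it is July 1, 2037 (4 days later).
From July 1, 2037 to September 1, 2039: 183 + 365 + 244 = 792 days (rest of 2037, 2038, to September 1, 2039 in 2039).
792 ÷ 7 = 113 full weeks with remainder 1, so 113 more Wednesdays after the first → 114.

114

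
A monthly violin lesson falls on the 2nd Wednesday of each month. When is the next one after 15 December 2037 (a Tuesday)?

13 January 2038

December 2037 starts on a Tuesday; its first Wednesday is the 2nd, so the 2nd Wednesday is the 9th — 9 December 2037.
That is not after 15 December 2037, so look at January 2038.
January 2038 starts on a Friday; its first Wednesday is the 6th, so the 2nd Wednesday is the 13th — 13 January 2038.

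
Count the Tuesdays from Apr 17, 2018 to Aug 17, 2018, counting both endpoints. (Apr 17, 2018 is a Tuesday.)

Apr 17, 2018 is a Tuesday; the first Tuesday on or after it is Apr 17, 2018.
From Apr 17, 2018 to Aug 17, 2018: 13 + 31 + 30 + 31 + 17 = 122 days (rest of Apr, May, Jun, Jul, Aug).
122 ÷ 7 = 17 full weeks with remainder 3, so 17 more Tuesdays after the first → 18.

18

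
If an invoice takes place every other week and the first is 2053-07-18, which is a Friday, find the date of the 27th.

The 27th occurrence is 26 intervals after the first: 26 × 14 = 364 days after 2053-07-18.
July has 31 days — 13 days to the end of July leaves 351.
August has 31 days (320 left).
September has 30 days (290 left).
October has 31 days (259 left).
November has 30 days (229 left).
December has 31 days (198 left).
January has 31 days (167 left).
February has 28 days (139 left).
March has 31 days (108 left).
April has 30 days (78 left).
May has 31 days (47 left).
June has 30 days (17 left).
17 days into July → 2054-07-17.

2054-07-17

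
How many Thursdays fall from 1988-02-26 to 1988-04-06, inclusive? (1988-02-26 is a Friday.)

5

1988-02-26 is a Friday; the first Thursday on or after it is 1988-03-03 (6 days later).
From 1988-03-03 to 1988-04-06: 28 + 6 = 34 days (rest of March, April).
34 ÷ 7 = 4 full weeks with remainder 6, so 4 more Thursdays after the first → 5.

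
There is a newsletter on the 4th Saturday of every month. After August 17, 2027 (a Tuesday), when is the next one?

August 2027 starts on a Sunday; its first Saturday is the 7th, so the 4th Saturday is the 28th — August 28, 2027.
August 28, 2027 is after August 17, 2027, so that is the next one.

August 28, 2027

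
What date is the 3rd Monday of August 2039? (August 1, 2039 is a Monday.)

August 15, 2039

August 2039 begins on a Monday, so the first Monday is August 1.
The 3rd Monday is 2 weeks later: 1 + 14 = 15.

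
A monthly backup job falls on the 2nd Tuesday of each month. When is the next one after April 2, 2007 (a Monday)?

April 10, 2007

April 2007 starts on a Sunday; its first Tuesday is the 3rd, so the 2nd Tuesday is the 10th — April 10, 2007.
April 10, 2007 is after April 2, 2007, so that is the next one.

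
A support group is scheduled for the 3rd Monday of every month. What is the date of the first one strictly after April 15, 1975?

April 1975 starts on a Tuesday; its first Monday is the 7th, so the 3rd Monday is the 21st — April 21, 1975.
April 21, 1975 is after April 15, 1975, so that is the next one.

April 21, 1975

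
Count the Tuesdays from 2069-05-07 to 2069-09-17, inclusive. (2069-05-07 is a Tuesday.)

20

2069-05-07 is a Tuesday; the first Tuesday on or after it is 2069-05-07.
From 2069-05-07 to 2069-09-17: 24 + 30 + 31 + 31 + 17 = 133 days (rest of May, June, July, August, September).
133 ÷ 7 = 19 full weeks with remainder 0, so 19 more Tuesdays after the first → 20.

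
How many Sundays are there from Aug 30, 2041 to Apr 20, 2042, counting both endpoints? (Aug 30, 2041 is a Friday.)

34

Aug 30, 2041 is a Friday; the first Sunday on or after it is Sep 1, 2041 (2 days later).
From Sep 1, 2041 to Apr 20, 2042: 29 + 31 + 30 + 31 + 31 + 28 + 31 + 20 = 231 days (rest of Sep, Oct, Nov, Dec, Jan, Feb, Mar, Apr).
231 ÷ 7 = 33 full weeks with remainder 0, so 33 more Sundays after the first → 34.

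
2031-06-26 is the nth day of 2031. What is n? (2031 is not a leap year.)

Days in months before June: 31 + 28 + 31 + 30 + 31 = 151.
Plus 26 days into June → day 177.

177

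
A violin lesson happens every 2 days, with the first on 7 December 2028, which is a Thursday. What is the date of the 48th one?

11 March 2029

The 48th occurrence is 47 intervals after the first: 47 × 2 = 94 days after 7 December 2028.
December has 31 days — 24 days to the end of December leaves 70.
January has 31 days (39 left).
February has 28 days (11 left).
11 days into March → 11 March 2029.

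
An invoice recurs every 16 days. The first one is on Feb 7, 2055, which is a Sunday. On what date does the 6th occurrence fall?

Apr 28, 2055

The 6th occurrence is 5 intervals after the first: 5 × 16 = 80 days after Feb 7, 2055.
Feb has 28 days — 21 days to the end of Feb leaves 59.
Mar has 31 days (28 left).
28 days into Apr → Apr 28, 2055.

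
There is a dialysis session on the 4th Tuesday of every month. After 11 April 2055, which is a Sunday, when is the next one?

27 April 2055

April 2055 starts on a Thursday; its first Tuesday is the 6th, so the 4th Tuesday is the 27th — 27 April 2055.
27 April 2055 is after 11 April 2055, so that is the next one.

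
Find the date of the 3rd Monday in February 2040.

20 February 2040

February 2040 begins on a Wednesday, so the first Monday is February 6 (5 days later).
The 3rd Monday is 2 weeks later: 6 + 14 = 20.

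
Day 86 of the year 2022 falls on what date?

Mar 27, 2022

Jan has 31 days (86 − 31 = 55 remain).
Feb has 28 days (55 − 28 = 27 remain).
27 into Mar → Mar 27.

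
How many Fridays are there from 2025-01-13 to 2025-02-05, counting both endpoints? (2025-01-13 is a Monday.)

3

2025-01-13 is a Monday; the first Friday on or after it is 2025-01-17 (4 days later).
From 2025-01-17 to 2025-02-05: 14 + 5 = 19 days (rest of January, February).
19 ÷ 7 = 2 full weeks with remainder 5, so 2 more Fridays after the first → 3.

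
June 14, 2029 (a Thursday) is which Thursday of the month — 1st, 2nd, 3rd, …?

Day 14 falls in week ⌈14/7⌉ of the month.
Days 1–7 hold the 1st Thursday, 8–14 the 2nd, 15–21 the 3rd, 22–28 the 4th, 29–31 the 5th.
14 is in the range for the 2nd.

2nd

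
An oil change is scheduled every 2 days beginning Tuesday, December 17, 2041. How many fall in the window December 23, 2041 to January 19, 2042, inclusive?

14

Occurrences land 2·i days after December 17, 2041 for i = 0, 1, 2, …
December 23, 2041 is 6 days after the start; 6 ÷ 2 = 3 remainder 0. First occurrence in the window: #4 on December 23, 2041 (3×2 = 6 days in).
January 19, 2042 is 33 days after the start; 33 ÷ 2 = 16 remainder 1. Last occurrence in the window: #17 on January 18, 2042.
Occurrences #4 through #17: 14 in total.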